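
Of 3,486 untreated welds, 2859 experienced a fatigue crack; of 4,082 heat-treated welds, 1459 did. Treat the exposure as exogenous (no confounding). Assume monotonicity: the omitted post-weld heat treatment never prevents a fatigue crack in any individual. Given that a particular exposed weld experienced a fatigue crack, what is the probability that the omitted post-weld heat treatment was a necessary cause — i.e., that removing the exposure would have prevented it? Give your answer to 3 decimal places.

p₁ = P(outcome | exposed) = 2859/3486 = 0.82014
p₀ = P(outcome | unexposed) = 1459/4082 = 0.35742
Under exogeneity and monotonicity, PN = (p₁ − p₀) / p₁.
PN = (0.82014 − 0.35742) / 0.82014 = 0.46271 / 0.82014 ≈ 0.5642

PN ≈ 0.564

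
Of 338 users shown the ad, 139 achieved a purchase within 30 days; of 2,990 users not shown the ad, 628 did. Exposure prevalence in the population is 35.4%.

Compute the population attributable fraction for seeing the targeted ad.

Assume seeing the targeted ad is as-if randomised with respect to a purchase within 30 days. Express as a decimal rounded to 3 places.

p₁ = P(outcome | exposed) = 139/338 = 0.41124
p₀ = P(outcome | unexposed) = 628/2990 = 0.21003
Overall risk P(Y=1) = π·p₁ + (1−π)·p₀ = 0.354×0.41124 + 0.646×0.21003 = 0.28126.
Under exogeneity, PAF = [P(Y=1) − p₀] / P(Y=1).
PAF = (0.28126 − 0.21003) / 0.28126 ≈ 0.2532

PAF ≈ 0.253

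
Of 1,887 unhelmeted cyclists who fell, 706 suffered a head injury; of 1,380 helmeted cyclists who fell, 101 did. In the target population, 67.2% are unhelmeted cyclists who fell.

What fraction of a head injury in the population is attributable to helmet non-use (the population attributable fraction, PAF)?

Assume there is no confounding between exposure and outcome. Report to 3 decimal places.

p₁ = P(outcome | exposed) = 706/1887 = 0.37414
p₀ = P(outcome | unexposed) = 101/1380 = 0.073188
Overall risk P(Y=1) = π·p₁ + (1−π)·p₀ = 0.672×0.37414 + 0.328×0.073188 = 0.27543.
Under exogeneity, PAF = [P(Y=1) − p₀] / P(Y=1).
PAF = (0.27543 − 0.073188) / 0.27543 ≈ 0.7343

PAF ≈ 0.734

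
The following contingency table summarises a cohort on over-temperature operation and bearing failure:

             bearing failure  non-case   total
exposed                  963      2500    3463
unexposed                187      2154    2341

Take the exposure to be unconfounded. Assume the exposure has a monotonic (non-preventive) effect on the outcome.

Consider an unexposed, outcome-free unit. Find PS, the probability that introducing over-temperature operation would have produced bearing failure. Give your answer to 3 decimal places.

PS ≈ 0.215

p₁ = P(outcome | exposed) = 963/3463 = 0.27808
p₀ = P(outcome | unexposed) = 187/2341 = 0.07988
Under exogeneity and monotonicity, PS = (p₁ − p₀) / (1 − p₀).
PS = (0.27808 − 0.07988) / (1 − 0.07988) = 0.1982 / 0.92012 ≈ 0.2154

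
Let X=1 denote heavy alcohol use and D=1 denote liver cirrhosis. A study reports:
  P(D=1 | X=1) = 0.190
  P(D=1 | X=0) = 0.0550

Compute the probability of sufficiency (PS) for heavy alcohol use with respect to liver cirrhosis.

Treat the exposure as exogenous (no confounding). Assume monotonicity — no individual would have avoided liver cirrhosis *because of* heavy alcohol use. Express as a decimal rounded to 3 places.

Let p₁ = 0.19, p₀ = 0.055.
Under exogeneity and monotonicity, PS = (p₁ − p₀) / (1 − p₀).
PS = (0.19 − 0.055) / (1 − 0.055) = 0.135 / 0.945 ≈ 0.1429

PS ≈ 0.143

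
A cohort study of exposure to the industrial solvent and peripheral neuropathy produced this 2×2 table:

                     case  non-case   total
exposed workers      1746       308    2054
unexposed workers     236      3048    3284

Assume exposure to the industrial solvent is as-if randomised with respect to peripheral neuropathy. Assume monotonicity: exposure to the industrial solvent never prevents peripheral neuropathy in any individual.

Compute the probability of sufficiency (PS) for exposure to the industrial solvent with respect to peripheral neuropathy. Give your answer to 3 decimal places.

PS ≈ 0.838

p₁ = P(outcome | exposed) = 1746/2054 = 0.85005
p₀ = P(outcome | unexposed) = 236/3284 = 0.071864
Under exogeneity and monotonicity, PS = (p₁ − p₀)/(1 − p₀).
PS = (0.85005 − 0.071864) / 0.92814 ≈ 0.8384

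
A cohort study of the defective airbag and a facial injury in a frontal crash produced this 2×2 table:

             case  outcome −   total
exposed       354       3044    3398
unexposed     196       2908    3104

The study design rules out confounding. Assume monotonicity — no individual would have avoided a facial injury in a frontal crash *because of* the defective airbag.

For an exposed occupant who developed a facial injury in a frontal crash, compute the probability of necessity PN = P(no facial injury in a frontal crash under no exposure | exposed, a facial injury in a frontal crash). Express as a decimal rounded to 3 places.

p₁ = P(outcome | exposed) = 354/3398 = 0.10418
p₀ = P(outcome | unexposed) = 196/3104 = 0.063144
Under exogeneity and monotonicity, PN = (p₁ − p₀)/p₁.
PN = (0.10418 − 0.063144) / 0.10418 ≈ 0.3939

PN ≈ 0.394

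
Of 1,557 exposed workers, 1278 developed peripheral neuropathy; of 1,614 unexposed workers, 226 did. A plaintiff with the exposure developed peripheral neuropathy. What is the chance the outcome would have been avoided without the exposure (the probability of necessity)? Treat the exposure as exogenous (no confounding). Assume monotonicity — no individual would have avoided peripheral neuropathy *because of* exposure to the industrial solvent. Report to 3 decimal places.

p₁ = P(outcome | exposed) = 1278/1557 = 0.82081
p₀ = P(outcome | unexposed) = 226/1614 = 0.14002
Under exogeneity and monotonicity, PN = (p₁ − p₀) / p₁.
PN = (0.82081 − 0.14002) / 0.82081 = 0.68078 / 0.82081 ≈ 0.8294

PN ≈ 0.829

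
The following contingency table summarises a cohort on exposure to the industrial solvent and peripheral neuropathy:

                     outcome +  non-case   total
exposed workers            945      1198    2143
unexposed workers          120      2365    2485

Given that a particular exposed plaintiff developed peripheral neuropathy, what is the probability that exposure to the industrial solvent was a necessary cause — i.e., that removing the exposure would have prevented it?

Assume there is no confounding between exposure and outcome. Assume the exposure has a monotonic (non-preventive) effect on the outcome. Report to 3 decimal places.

p₁ = P(outcome | exposed) = 945/2143 = 0.44097
p₀ = P(outcome | unexposed) = 120/2485 = 0.04829
Under exogeneity and monotonicity, PN = (p₁ − p₀) / p₁.
PN = (0.44097 − 0.04829) / 0.44097 = 0.39268 / 0.44097 ≈ 0.8905

PN ≈ 0.890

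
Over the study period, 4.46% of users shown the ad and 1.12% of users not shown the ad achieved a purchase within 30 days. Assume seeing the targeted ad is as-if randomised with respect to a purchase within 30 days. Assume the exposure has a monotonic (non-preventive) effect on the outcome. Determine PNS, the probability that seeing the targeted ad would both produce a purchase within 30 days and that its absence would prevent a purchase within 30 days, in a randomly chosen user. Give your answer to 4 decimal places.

p₁ = 0.0446, p₀ = 0.0112.
Under exogeneity and monotonicity, PNS = p₁ − p₀.
PNS = 0.0446 − 0.0112 = 0.0334

PNS ≈ 0.0334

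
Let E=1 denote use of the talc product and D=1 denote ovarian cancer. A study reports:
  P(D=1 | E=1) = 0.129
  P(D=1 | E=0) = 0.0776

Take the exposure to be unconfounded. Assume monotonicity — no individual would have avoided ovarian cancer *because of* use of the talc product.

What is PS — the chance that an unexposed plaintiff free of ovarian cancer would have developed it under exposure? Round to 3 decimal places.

PS ≈ 0.056

Let p₁ = 0.129, p₀ = 0.0776.
Under exogeneity and monotonicity, PS = (p₁ − p₀) / (1 − p₀).
PS = (0.129 − 0.0776) / (1 − 0.0776) = 0.0514 / 0.9224 ≈ 0.0557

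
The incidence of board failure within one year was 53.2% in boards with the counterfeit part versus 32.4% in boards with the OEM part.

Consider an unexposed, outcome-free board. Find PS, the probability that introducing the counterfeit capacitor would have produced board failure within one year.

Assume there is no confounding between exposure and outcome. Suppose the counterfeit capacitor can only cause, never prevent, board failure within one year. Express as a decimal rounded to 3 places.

p₁ = 0.532, p₀ = 0.324.
Under exogeneity and monotonicity, PS = (p₁ − p₀) / (1 − p₀).
PS = (0.532 − 0.324) / (1 − 0.324) = 0.208 / 0.676 ≈ 0.3077

PS ≈ 0.308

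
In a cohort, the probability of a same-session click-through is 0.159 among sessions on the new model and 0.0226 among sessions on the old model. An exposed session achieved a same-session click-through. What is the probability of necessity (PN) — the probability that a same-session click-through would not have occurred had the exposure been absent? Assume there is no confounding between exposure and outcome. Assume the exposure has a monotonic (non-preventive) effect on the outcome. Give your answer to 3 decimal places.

Let p₁ = 0.159, p₀ = 0.0226.
Under exogeneity and monotonicity, PN = (p₁ − p₀) / p₁.
PN = (0.159 − 0.0226) / 0.159 = 0.1364 / 0.159 ≈ 0.8579

PN ≈ 0.858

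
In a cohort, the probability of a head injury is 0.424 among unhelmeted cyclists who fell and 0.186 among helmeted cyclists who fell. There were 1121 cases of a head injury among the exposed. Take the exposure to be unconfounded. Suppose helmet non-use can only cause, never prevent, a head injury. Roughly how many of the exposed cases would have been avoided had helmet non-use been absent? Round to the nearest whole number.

about 629 cases

Let p₁ = 0.424, p₀ = 0.186.
PN = (p₁ − p₀)/p₁ = (0.424 − 0.186) / 0.424 ≈ 0.56132.
Attributable cases ≈ PN × (exposed cases) = 0.56132 × 1121 ≈ 629.24.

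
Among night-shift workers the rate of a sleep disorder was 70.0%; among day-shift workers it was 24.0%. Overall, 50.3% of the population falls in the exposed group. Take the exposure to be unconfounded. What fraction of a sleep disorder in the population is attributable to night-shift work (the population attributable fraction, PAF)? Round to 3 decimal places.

PAF ≈ 0.491

p₁ = 0.7, p₀ = 0.24.
Overall risk P(Y=1) = π·p₁ + (1−π)·p₀ = 0.503×0.7 + 0.497×0.24 = 0.47138.
Under exogeneity, PAF = [P(Y=1) − p₀] / P(Y=1).
PAF = (0.47138 − 0.24) / 0.47138 ≈ 0.4909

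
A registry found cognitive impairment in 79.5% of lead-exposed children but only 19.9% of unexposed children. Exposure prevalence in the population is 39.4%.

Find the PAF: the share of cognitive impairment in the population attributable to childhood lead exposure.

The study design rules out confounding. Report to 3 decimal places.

p₁ = 0.795, p₀ = 0.199.
Overall risk P(Y=1) = π·p₁ + (1−π)·p₀ = 0.394×0.795 + 0.606×0.199 = 0.43382.
Under exogeneity, PAF = [P(Y=1) − p₀] / P(Y=1).
PAF = (0.43382 − 0.199) / 0.43382 ≈ 0.5413

PAF ≈ 0.541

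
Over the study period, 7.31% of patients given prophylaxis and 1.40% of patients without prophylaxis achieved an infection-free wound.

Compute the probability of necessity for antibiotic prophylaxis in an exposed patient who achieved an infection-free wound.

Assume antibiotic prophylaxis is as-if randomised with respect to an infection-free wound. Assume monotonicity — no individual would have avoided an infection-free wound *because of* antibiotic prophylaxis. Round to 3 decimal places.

p₁ = 0.0731, p₀ = 0.014.
Under exogeneity and monotonicity, PN = (p₁ − p₀) / p₁.
PN = (0.0731 − 0.014) / 0.0731 = 0.0591 / 0.0731 ≈ 0.8085

PN ≈ 0.808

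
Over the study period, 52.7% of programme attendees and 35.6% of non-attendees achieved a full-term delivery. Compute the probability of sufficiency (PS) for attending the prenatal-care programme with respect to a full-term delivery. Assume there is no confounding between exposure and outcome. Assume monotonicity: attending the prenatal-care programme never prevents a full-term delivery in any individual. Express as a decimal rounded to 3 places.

PS ≈ 0.266

p₁ = 0.527, p₀ = 0.356.
Under exogeneity and monotonicity, PS = (p₁ − p₀) / (1 − p₀).
PS = (0.527 − 0.356) / (1 − 0.356) = 0.171 / 0.644 ≈ 0.2655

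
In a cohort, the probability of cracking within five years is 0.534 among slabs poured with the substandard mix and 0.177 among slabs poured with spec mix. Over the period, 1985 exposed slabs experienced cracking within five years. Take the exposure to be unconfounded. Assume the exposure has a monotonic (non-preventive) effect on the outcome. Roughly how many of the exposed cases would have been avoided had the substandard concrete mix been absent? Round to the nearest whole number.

about 1327 cases

Let p₁ = 0.534, p₀ = 0.177.
PN = (p₁ − p₀)/p₁ = (0.534 − 0.177) / 0.534 ≈ 0.66854.
Attributable cases ≈ PN × (exposed cases) = 0.66854 × 1985 ≈ 1327.05.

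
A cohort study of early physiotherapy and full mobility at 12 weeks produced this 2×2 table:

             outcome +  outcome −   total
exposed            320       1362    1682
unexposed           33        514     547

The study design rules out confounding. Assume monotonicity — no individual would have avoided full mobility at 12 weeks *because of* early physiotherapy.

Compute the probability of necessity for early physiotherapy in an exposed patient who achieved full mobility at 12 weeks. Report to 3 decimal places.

p₁ = P(outcome | exposed) = 320/1682 = 0.19025
p₀ = P(outcome | unexposed) = 33/547 = 0.060329
Under exogeneity and monotonicity, PN = (p₁ − p₀)/p₁.
PN = (0.19025 − 0.060329) / 0.19025 ≈ 0.6829

PN ≈ 0.683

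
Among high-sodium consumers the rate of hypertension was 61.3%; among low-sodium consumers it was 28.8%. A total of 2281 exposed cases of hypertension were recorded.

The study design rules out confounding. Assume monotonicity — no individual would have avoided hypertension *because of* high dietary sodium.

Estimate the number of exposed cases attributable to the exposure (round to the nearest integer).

p₁ = 0.613, p₀ = 0.288.
PN = (p₁ − p₀)/p₁ = (0.613 − 0.288) / 0.613 ≈ 0.53018.
Attributable cases ≈ PN × (exposed cases) = 0.53018 × 2281 ≈ 1209.34.

about 1209 cases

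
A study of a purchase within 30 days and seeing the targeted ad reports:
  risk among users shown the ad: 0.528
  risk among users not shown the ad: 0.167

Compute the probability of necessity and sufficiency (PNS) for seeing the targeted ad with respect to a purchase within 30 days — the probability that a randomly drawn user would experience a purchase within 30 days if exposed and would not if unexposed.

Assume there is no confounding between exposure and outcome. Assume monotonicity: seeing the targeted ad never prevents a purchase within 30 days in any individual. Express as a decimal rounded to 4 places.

PNS ≈ 0.3610

Let p₁ = 0.528, p₀ = 0.167.
Under exogeneity and monotonicity, PNS = p₁ − p₀.
PNS = 0.528 − 0.167 = 0.361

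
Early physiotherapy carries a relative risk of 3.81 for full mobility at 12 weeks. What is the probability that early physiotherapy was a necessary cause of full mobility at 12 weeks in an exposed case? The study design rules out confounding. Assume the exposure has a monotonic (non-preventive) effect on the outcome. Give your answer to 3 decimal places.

PN ≈ 0.738

Under exogeneity and monotonicity, PN = (RR − 1) / RR = 1 − 1/RR.
PN = (3.81 − 1) / 3.81 = 2.81 / 3.81 ≈ 0.7375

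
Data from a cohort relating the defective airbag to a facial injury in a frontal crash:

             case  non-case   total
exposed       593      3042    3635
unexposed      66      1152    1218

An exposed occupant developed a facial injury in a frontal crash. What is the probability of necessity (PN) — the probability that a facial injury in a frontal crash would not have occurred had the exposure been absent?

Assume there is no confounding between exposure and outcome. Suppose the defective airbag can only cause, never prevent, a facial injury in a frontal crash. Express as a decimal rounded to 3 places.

p₁ = P(outcome | exposed) = 593/3635 = 0.16314
p₀ = P(outcome | unexposed) = 66/1218 = 0.054187
Under exogeneity and monotonicity, PN = (p₁ − p₀) / p₁.
PN = (0.16314 − 0.054187) / 0.16314 = 0.10895 / 0.16314 ≈ 0.6678

PN ≈ 0.668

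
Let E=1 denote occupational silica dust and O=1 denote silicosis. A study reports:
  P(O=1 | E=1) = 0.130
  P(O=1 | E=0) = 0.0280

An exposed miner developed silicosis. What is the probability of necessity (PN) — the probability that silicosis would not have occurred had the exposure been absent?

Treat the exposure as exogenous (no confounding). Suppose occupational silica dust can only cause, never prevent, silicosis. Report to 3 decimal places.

PN ≈ 0.785

Let p₁ = 0.13, p₀ = 0.028.
Under exogeneity and monotonicity, PN = (p₁ − p₀) / p₁.
PN = (0.13 − 0.028) / 0.13 = 0.102 / 0.13 ≈ 0.7846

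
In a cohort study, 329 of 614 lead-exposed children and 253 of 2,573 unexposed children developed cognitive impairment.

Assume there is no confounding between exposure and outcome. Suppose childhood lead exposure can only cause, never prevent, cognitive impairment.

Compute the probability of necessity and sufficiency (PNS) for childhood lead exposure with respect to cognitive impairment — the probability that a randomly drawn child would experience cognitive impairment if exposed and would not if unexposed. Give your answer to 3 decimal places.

p₁ = P(outcome | exposed) = 329/614 = 0.53583
p₀ = P(outcome | unexposed) = 253/2573 = 0.098329
Under exogeneity and monotonicity, PNS = p₁ − p₀.
PNS = 0.53583 − 0.098329 = 0.4375

PNS ≈ 0.438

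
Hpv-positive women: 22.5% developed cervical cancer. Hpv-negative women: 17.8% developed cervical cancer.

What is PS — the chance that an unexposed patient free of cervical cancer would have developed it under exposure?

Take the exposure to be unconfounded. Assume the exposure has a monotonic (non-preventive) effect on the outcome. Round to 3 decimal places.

PS ≈ 0.057

p₁ = 0.225, p₀ = 0.178.
Under exogeneity and monotonicity, PS = (p₁ − p₀) / (1 − p₀).
PS = (0.225 − 0.178) / (1 − 0.178) = 0.047 / 0.822 ≈ 0.0572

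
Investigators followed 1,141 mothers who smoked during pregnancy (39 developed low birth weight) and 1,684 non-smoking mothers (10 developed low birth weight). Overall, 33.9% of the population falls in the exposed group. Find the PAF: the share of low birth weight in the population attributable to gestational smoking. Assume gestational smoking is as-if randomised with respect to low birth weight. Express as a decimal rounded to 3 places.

p₁ = P(outcome | exposed) = 39/1141 = 0.034181
p₀ = P(outcome | unexposed) = 10/1684 = 0.0059382
Overall risk P(Y=1) = π·p₁ + (1−π)·p₀ = 0.339×0.034181 + 0.661×0.0059382 = 0.015512.
Under exogeneity, PAF = [P(Y=1) − p₀] / P(Y=1).
PAF = (0.015512 − 0.0059382) / 0.015512 ≈ 0.6172

PAF ≈ 0.617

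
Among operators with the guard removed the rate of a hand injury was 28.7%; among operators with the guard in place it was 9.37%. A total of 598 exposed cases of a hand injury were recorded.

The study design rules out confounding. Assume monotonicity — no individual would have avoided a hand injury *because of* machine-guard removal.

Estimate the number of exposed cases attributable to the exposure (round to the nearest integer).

about 403 cases

p₁ = 0.287, p₀ = 0.0937.
PN = (p₁ − p₀)/p₁ = (0.287 − 0.0937) / 0.287 ≈ 0.67352.
Attributable cases ≈ PN × (exposed cases) = 0.67352 × 598 ≈ 402.76.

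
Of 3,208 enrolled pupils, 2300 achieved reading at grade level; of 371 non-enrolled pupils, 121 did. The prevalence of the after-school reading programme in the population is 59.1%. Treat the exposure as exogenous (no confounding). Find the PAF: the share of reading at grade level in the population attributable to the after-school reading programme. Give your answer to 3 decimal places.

p₁ = P(outcome | exposed) = 2300/3208 = 0.71696
p₀ = P(outcome | unexposed) = 121/371 = 0.32615
Overall risk P(Y=1) = π·p₁ + (1−π)·p₀ = 0.591×0.71696 + 0.409×0.32615 = 0.55712.
Under exogeneity, PAF = [P(Y=1) − p₀] / P(Y=1).
PAF = (0.55712 − 0.32615) / 0.55712 ≈ 0.4146

PAF ≈ 0.415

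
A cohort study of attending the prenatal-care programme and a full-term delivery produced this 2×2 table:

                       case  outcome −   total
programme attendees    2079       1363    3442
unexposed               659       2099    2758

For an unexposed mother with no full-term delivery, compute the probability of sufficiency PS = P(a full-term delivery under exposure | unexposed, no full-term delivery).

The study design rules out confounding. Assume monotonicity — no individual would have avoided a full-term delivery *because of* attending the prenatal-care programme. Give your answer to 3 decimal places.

PS ≈ 0.480

p₁ = P(outcome | exposed) = 2079/3442 = 0.60401
p₀ = P(outcome | unexposed) = 659/2758 = 0.23894
Under exogeneity and monotonicity, PS = (p₁ − p₀) / (1 − p₀).
PS = (0.60401 − 0.23894) / (1 − 0.23894) = 0.36507 / 0.76106 ≈ 0.4797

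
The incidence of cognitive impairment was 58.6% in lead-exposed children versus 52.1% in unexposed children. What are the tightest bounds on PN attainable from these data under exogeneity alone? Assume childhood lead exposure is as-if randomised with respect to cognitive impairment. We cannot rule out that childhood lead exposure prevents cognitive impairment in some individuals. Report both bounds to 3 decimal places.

p₁ = 0.586, p₀ = 0.521.
Under exogeneity alone the bounds on PN are max{0,(p₁−p₀)/p₁} ≤ PN ≤ min{1,(1−p₀)/p₁}.
  lower = (p₁ − p₀)/p₁ = 0.065 / 0.586 ≈ 0.1109
  upper = min{1, (1 − p₀)/p₁} = 0.479 / 0.586 ≈ 0.8174

0.111 ≤ PN ≤ 0.817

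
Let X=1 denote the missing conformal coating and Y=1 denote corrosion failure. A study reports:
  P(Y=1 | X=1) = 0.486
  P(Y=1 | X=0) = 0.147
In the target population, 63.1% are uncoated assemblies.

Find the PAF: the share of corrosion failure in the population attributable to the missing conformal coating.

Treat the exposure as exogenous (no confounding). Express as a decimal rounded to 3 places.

PAF ≈ 0.593

Let p₁ = 0.486, p₀ = 0.147.
Overall risk P(Y=1) = π·p₁ + (1−π)·p₀ = 0.631×0.486 + 0.369×0.147 = 0.36091.
Under exogeneity, PAF = [P(Y=1) − p₀] / P(Y=1).
PAF = (0.36091 − 0.147) / 0.36091 ≈ 0.5927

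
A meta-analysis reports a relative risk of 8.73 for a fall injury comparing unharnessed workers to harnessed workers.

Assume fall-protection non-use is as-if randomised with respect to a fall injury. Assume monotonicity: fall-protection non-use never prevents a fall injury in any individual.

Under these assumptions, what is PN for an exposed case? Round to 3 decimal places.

Under exogeneity and monotonicity, PN = (RR − 1) / RR = 1 − 1/RR.
PN = (8.73 − 1) / 8.73 = 7.73 / 8.73 ≈ 0.8855

PN ≈ 0.885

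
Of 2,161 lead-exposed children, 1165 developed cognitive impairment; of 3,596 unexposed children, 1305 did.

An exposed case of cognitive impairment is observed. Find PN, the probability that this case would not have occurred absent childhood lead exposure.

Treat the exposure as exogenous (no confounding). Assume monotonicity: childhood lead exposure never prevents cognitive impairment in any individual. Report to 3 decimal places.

p₁ = P(outcome | exposed) = 1165/2161 = 0.5391
p₀ = P(outcome | unexposed) = 1305/3596 = 0.3629
Under exogeneity and monotonicity, PN = (p₁ − p₀) / p₁.
PN = (0.5391 − 0.3629) / 0.5391 = 0.1762 / 0.5391 ≈ 0.3268

PN ≈ 0.327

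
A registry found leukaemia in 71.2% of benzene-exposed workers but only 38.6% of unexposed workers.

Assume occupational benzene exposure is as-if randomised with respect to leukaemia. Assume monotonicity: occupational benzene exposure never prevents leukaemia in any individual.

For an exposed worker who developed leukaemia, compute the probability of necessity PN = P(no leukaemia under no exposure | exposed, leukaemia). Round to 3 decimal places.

PN ≈ 0.458

p₁ = 0.712, p₀ = 0.386.
Under exogeneity and monotonicity, PN = (p₁ − p₀) / p₁.
PN = (0.712 − 0.386) / 0.712 = 0.326 / 0.712 ≈ 0.4579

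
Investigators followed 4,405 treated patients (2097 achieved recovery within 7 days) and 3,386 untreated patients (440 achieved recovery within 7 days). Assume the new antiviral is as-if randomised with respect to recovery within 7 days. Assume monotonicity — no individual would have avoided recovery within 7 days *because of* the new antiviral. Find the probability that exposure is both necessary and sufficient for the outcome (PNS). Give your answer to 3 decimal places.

PNS ≈ 0.346

p₁ = P(outcome | exposed) = 2097/4405 = 0.47605
p₀ = P(outcome | unexposed) = 440/3386 = 0.12995
Under exogeneity and monotonicity, PNS = p₁ − p₀.
PNS = 0.47605 − 0.12995 = 0.3461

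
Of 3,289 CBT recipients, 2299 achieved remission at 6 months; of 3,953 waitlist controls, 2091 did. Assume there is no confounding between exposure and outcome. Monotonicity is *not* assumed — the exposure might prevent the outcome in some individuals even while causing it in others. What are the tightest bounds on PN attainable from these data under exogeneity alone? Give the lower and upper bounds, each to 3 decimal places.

0.243 ≤ PN ≤ 0.674

p₁ = P(outcome | exposed) = 2299/3289 = 0.699
p₀ = P(outcome | unexposed) = 2091/3953 = 0.52897
Under exogeneity alone the bounds on PN are max{0,(p₁−p₀)/p₁} ≤ PN ≤ min{1,(1−p₀)/p₁}.
  lower = (p₁ − p₀)/p₁ = 0.17003 / 0.699 ≈ 0.2433
  upper = min{1, (1 − p₀)/p₁} = 0.47103 / 0.699 ≈ 0.6739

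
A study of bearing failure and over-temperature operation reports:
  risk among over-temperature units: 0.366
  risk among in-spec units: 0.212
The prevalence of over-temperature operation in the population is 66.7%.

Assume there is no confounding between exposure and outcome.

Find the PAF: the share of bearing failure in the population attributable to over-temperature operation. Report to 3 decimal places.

Let p₁ = 0.366, p₀ = 0.212.
Overall risk P(Y=1) = π·p₁ + (1−π)·p₀ = 0.667×0.366 + 0.333×0.212 = 0.31472.
Under exogeneity, PAF = [P(Y=1) − p₀] / P(Y=1).
PAF = (0.31472 − 0.212) / 0.31472 ≈ 0.3264

PAF ≈ 0.326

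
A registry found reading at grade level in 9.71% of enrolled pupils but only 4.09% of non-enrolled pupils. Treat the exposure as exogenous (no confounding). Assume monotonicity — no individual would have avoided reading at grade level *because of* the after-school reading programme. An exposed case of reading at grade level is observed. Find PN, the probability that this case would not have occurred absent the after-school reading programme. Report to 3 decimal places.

p₁ = 0.0971, p₀ = 0.0409.
Under exogeneity and monotonicity, PN = (p₁ − p₀) / p₁.
PN = (0.0971 − 0.0409) / 0.0971 = 0.0562 / 0.0971 ≈ 0.5788

PN ≈ 0.579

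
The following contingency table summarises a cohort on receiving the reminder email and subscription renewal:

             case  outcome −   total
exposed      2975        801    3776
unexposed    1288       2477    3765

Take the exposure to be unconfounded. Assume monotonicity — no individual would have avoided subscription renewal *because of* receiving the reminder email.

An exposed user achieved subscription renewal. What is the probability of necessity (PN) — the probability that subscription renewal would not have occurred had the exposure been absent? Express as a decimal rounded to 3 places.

PN ≈ 0.566

p₁ = P(outcome | exposed) = 2975/3776 = 0.78787
p₀ = P(outcome | unexposed) = 1288/3765 = 0.3421
Under exogeneity and monotonicity, PN = (p₁ − p₀)/p₁.
PN = (0.78787 − 0.3421) / 0.78787 ≈ 0.5658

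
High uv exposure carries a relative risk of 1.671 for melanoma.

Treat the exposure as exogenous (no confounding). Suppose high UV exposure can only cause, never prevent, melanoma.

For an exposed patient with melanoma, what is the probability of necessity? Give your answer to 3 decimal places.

Under exogeneity and monotonicity, PN = (RR − 1) / RR = 1 − 1/RR.
PN = (1.671 − 1) / 1.671 = 0.671 / 1.671 ≈ 0.4016

PN ≈ 0.402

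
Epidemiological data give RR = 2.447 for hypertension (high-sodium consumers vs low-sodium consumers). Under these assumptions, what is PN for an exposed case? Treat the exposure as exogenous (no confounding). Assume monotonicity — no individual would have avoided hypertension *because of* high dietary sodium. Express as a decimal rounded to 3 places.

Under exogeneity and monotonicity, PN = (RR − 1) / RR = 1 − 1/RR.
PN = (2.447 − 1) / 2.447 = 1.447 / 2.447 ≈ 0.5913

PN ≈ 0.591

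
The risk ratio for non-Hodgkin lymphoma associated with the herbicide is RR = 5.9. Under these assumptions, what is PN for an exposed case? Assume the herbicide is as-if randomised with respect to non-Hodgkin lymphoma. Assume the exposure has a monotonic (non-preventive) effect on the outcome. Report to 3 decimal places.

Under exogeneity and monotonicity, PN = (RR − 1) / RR = 1 − 1/RR.
PN = (5.9 − 1) / 5.9 = 4.9 / 5.9 ≈ 0.8305

PN ≈ 0.831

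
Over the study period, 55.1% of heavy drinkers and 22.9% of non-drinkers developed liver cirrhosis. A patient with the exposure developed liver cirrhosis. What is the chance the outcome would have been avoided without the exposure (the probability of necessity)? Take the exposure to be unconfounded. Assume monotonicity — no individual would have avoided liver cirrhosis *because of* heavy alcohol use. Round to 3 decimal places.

PN ≈ 0.584

p₁ = 0.551, p₀ = 0.229.
Under exogeneity and monotonicity, PN = (p₁ − p₀) / p₁.
PN = (0.551 − 0.229) / 0.551 = 0.322 / 0.551 ≈ 0.5844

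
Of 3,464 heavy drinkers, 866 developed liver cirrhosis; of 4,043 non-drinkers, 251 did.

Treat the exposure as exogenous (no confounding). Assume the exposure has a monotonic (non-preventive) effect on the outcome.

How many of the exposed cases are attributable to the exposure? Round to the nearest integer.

about 651 cases

p₁ = P(outcome | exposed) = 866/3464 = 0.25
p₀ = P(outcome | unexposed) = 251/4043 = 0.062083
PN = (p₁ − p₀)/p₁ = (0.25 − 0.062083) / 0.25 ≈ 0.75167.
Attributable cases ≈ PN × (exposed cases) = 0.75167 × 866 ≈ 650.95.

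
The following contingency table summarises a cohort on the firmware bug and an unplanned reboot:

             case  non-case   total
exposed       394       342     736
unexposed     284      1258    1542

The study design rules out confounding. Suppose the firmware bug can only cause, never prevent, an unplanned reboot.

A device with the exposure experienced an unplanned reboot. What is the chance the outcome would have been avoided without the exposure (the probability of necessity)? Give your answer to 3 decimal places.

PN ≈ 0.656

p₁ = P(outcome | exposed) = 394/736 = 0.53533
p₀ = P(outcome | unexposed) = 284/1542 = 0.18418
Under exogeneity and monotonicity, PN = (p₁ − p₀) / p₁.
PN = (0.53533 − 0.18418) / 0.53533 = 0.35115 / 0.53533 ≈ 0.6560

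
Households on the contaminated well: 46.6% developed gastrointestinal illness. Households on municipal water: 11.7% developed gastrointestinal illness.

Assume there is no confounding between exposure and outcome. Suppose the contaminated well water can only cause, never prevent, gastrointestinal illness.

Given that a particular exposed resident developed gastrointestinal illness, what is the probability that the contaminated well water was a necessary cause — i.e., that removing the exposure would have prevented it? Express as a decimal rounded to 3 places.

PN ≈ 0.749

p₁ = 0.466, p₀ = 0.117.
Under exogeneity and monotonicity, PN = (p₁ − p₀) / p₁.
PN = (0.466 − 0.117) / 0.466 = 0.349 / 0.466 ≈ 0.7489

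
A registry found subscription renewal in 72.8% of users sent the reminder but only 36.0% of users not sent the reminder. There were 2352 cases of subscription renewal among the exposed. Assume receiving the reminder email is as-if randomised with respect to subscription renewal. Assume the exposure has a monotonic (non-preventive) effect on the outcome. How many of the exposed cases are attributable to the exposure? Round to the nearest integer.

p₁ = 0.728, p₀ = 0.36.
PN = (p₁ − p₀)/p₁ = (0.728 − 0.36) / 0.728 ≈ 0.50549.
Attributable cases ≈ PN × (exposed cases) = 0.50549 × 2352 ≈ 1188.92.

about 1189 cases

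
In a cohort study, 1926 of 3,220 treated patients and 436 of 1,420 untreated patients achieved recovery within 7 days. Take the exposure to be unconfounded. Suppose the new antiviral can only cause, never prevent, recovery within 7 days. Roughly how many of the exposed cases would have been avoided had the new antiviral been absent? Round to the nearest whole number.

about 937 cases

p₁ = P(outcome | exposed) = 1926/3220 = 0.59814
p₀ = P(outcome | unexposed) = 436/1420 = 0.30704
PN = (p₁ − p₀)/p₁ = (0.59814 − 0.30704) / 0.59814 ≈ 0.48667.
Attributable cases ≈ PN × (exposed cases) = 0.48667 × 1926 ≈ 937.32.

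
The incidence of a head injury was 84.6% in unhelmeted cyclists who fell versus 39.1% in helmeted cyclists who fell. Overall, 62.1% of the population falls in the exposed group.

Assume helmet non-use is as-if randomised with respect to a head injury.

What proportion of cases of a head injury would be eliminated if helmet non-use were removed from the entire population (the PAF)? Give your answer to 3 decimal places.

p₁ = 0.846, p₀ = 0.391.
Overall risk P(Y=1) = π·p₁ + (1−π)·p₀ = 0.621×0.846 + 0.379×0.391 = 0.67356.
Under exogeneity, PAF = [P(Y=1) − p₀] / P(Y=1).
PAF = (0.67356 − 0.391) / 0.67356 ≈ 0.4195

PAF ≈ 0.419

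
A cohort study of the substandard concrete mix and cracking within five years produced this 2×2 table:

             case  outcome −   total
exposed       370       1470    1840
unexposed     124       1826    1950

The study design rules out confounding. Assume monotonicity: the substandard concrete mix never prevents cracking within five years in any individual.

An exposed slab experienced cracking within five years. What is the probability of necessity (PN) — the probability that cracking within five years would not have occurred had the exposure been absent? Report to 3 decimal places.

p₁ = P(outcome | exposed) = 370/1840 = 0.20109
p₀ = P(outcome | unexposed) = 124/1950 = 0.06359
Under exogeneity and monotonicity, PN = (p₁ − p₀)/p₁.
PN = (0.20109 − 0.06359) / 0.20109 ≈ 0.6838

PN ≈ 0.684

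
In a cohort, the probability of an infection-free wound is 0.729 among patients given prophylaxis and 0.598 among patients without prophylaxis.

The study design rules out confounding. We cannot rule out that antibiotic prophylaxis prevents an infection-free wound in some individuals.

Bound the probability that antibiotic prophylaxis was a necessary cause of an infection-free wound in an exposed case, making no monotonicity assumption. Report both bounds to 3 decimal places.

0.180 ≤ PN ≤ 0.551

Let p₁ = 0.729, p₀ = 0.598.
Under exogeneity alone the bounds on PN are max{0,(p₁−p₀)/p₁} ≤ PN ≤ min{1,(1−p₀)/p₁}.
  lower = (p₁ − p₀)/p₁ = 0.131 / 0.729 ≈ 0.1797
  upper = min{1, (1 − p₀)/p₁} = 0.402 / 0.729 ≈ 0.5514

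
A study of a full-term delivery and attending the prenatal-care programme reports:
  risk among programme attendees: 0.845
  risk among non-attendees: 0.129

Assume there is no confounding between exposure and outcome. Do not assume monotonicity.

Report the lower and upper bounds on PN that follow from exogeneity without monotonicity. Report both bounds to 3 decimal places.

0.847 ≤ PN ≤ 1.000

Let p₁ = 0.845, p₀ = 0.129.
Under exogeneity alone the bounds on PN are max{0,(p₁−p₀)/p₁} ≤ PN ≤ min{1,(1−p₀)/p₁}.
  lower = (p₁ − p₀)/p₁ = 0.716 / 0.845 ≈ 0.8473
  upper = min{1, (1 − p₀)/p₁} = 0.871 / 0.845 ≈ 1.0308 → capped at 1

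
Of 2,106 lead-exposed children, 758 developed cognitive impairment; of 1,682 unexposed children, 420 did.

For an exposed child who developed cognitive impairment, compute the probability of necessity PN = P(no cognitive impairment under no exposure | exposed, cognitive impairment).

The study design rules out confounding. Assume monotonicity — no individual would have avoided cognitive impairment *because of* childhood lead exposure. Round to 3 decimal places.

PN ≈ 0.306

p₁ = P(outcome | exposed) = 758/2106 = 0.35992
p₀ = P(outcome | unexposed) = 420/1682 = 0.2497
Under exogeneity and monotonicity, PN = (p₁ − p₀) / p₁.
PN = (0.35992 − 0.2497) / 0.35992 = 0.11022 / 0.35992 ≈ 0.3062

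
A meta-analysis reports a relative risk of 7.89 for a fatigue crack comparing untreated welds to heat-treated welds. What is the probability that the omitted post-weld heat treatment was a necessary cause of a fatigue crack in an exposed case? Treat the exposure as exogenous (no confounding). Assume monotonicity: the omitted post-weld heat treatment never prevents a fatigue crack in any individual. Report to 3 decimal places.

PN ≈ 0.873

Under exogeneity and monotonicity, PN = (RR − 1) / RR = 1 − 1/RR.
PN = (7.89 − 1) / 7.89 = 6.89 / 7.89 ≈ 0.8733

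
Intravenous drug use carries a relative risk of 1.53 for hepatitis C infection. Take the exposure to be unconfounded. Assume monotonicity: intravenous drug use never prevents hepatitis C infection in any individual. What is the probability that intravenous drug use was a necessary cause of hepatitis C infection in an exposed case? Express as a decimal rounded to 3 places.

Under exogeneity and monotonicity, PN = (RR − 1) / RR = 1 − 1/RR.
PN = (1.53 − 1) / 1.53 = 0.53 / 1.53 ≈ 0.3464

PN ≈ 0.346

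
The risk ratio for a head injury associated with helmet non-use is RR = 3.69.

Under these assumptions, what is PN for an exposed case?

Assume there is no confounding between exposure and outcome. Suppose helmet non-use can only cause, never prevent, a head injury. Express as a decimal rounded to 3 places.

PN ≈ 0.729

Under exogeneity and monotonicity, PN = (RR − 1) / RR = 1 − 1/RR.
PN = (3.69 − 1) / 3.69 = 2.69 / 3.69 ≈ 0.7290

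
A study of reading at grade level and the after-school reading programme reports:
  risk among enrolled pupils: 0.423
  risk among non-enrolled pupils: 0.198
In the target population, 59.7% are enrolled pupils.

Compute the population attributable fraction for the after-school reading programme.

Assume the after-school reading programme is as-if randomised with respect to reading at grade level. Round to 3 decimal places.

Let p₁ = 0.423, p₀ = 0.198.
Overall risk P(Y=1) = π·p₁ + (1−π)·p₀ = 0.597×0.423 + 0.403×0.198 = 0.33232.
Under exogeneity, PAF = [P(Y=1) − p₀] / P(Y=1).
PAF = (0.33232 − 0.198) / 0.33232 ≈ 0.4042

PAF ≈ 0.404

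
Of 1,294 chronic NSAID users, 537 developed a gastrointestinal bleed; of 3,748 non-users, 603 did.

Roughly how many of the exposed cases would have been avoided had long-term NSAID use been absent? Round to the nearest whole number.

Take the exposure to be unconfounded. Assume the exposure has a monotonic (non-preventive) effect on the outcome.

about 329 cases

p₁ = P(outcome | exposed) = 537/1294 = 0.41499
p₀ = P(outcome | unexposed) = 603/3748 = 0.16089
PN = (p₁ − p₀)/p₁ = (0.41499 − 0.16089) / 0.41499 ≈ 0.61232.
Attributable cases ≈ PN × (exposed cases) = 0.61232 × 537 ≈ 328.81.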